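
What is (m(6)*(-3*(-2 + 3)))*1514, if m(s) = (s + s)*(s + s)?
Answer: -654048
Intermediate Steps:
m(s) = 4*s**2 (m(s) = (2*s)*(2*s) = 4*s**2)
(m(6)*(-3*(-2 + 3)))*1514 = ((4*6**2)*(-3*(-2 + 3)))*1514 = ((4*36)*(-3*1))*1514 = (144*(-3))*1514 = -432*1514 = -654048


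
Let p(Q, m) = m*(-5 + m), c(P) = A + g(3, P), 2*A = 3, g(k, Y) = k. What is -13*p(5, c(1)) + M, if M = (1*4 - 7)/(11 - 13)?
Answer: 123/4 ≈ 30.750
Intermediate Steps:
A = 3/2 (A = (1/2)*3 = 3/2 ≈ 1.5000)
M = 3/2 (M = (4 - 7)/(-2) = -3*(-1/2) = 3/2 ≈ 1.5000)
c(P) = 9/2 (c(P) = 3/2 + 3 = 9/2)
-13*p(5, c(1)) + M = -117*(-5 + 9/2)/2 + 3/2 = -117*(-1)/(2*2) + 3/2 = -13*(-9/4) + 3/2 = 117/4 + 3/2 = 123/4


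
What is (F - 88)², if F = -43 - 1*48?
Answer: 32041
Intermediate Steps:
F = -91 (F = -43 - 48 = -91)
(F - 88)² = (-91 - 88)² = (-179)² = 32041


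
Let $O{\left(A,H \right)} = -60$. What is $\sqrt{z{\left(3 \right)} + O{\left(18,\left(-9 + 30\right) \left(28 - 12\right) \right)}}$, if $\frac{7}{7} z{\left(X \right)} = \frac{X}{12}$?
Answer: $\frac{i \sqrt{239}}{2} \approx 7.7298 i$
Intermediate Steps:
$z{\left(X \right)} = \frac{X}{12}$
$\sqrt{z{\left(3 \right)} + O{\left(18,\left(-9 + 30\right) \left(28 - 12\right) \right)}} = \sqrt{\frac{1}{12} \cdot 3 - 60} = \sqrt{\frac{1}{4} - 60} = \sqrt{- \frac{239}{4}} = \frac{i \sqrt{239}}{2}$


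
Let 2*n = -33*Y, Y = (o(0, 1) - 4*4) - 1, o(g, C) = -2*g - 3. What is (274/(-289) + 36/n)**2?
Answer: 177848896/252651025 ≈ 0.70393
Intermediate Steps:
o(g, C) = -3 - 2*g
Y = -20 (Y = ((-3 - 2*0) - 4*4) - 1 = ((-3 + 0) - 16) - 1 = (-3 - 16) - 1 = -19 - 1 = -20)
n = 330 (n = (-33*(-20))/2 = (1/2)*660 = 330)
(274/(-289) + 36/n)**2 = (274/(-289) + 36/330)**2 = (274*(-1/289) + 36*(1/330))**2 = (-274/289 + 6/55)**2 = (-13336/15895)**2 = 177848896/252651025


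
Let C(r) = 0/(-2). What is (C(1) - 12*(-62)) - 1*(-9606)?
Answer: 10350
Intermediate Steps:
C(r) = 0 (C(r) = 0*(-½) = 0)
(C(1) - 12*(-62)) - 1*(-9606) = (0 - 12*(-62)) - 1*(-9606) = (0 + 744) + 9606 = 744 + 9606 = 10350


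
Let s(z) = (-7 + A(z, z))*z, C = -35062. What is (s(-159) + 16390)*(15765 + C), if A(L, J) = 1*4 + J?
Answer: -813329956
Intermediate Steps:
A(L, J) = 4 + J
s(z) = z*(-3 + z) (s(z) = (-7 + (4 + z))*z = (-3 + z)*z = z*(-3 + z))
(s(-159) + 16390)*(15765 + C) = (-159*(-3 - 159) + 16390)*(15765 - 35062) = (-159*(-162) + 16390)*(-19297) = (25758 + 16390)*(-19297) = 42148*(-19297) = -813329956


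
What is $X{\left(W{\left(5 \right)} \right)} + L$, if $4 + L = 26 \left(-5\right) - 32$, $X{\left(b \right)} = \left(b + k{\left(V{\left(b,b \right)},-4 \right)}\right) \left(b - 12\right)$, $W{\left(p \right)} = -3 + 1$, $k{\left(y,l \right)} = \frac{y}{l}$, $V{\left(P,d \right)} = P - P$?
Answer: $-138$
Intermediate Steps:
$V{\left(P,d \right)} = 0$
$W{\left(p \right)} = -2$
$X{\left(b \right)} = b \left(-12 + b\right)$ ($X{\left(b \right)} = \left(b + \frac{0}{-4}\right) \left(b - 12\right) = \left(b + 0 \left(- \frac{1}{4}\right)\right) \left(-12 + b\right) = \left(b + 0\right) \left(-12 + b\right) = b \left(-12 + b\right)$)
$L = -166$ ($L = -4 + \left(26 \left(-5\right) - 32\right) = -4 - 162 = -166$)
$X{\left(W{\left(5 \right)} \right)} + L = - 2 \left(-12 - 2\right) - 166 = \left(-2\right) \left(-14\right) - 166 = 28 - 166 = -138$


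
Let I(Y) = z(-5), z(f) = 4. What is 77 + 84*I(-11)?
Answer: 413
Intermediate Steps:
I(Y) = 4
77 + 84*I(-11) = 77 + 84*4 = 77 + 336 = 413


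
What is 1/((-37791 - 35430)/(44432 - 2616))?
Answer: -41816/73221 ≈ -0.57109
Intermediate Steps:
1/((-37791 - 35430)/(44432 - 2616)) = 1/(-73221/41816) = -41816/73221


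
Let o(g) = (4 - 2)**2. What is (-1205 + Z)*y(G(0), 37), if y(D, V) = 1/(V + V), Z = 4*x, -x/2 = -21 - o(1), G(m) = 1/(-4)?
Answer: -1005/74 ≈ -13.581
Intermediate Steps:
o(g) = 4 (o(g) = 2**2 = 4)
G(m) = -1/4
x = 50 (x = -2*(-21 - 1*4) = -2*(-21 - 4) = -2*(-25) = 50)
Z = 200 (Z = 4*50 = 200)
y(D, V) = 1/(2*V)
(-1205 + Z)*y(G(0), 37) = (-1205 + 200)*((1/2)/37) = -1005/(2*37) = -1005*1/74 = -1005/74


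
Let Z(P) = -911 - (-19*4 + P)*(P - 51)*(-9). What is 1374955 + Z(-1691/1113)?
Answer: 194168142870/137641 ≈ 1.4107e+6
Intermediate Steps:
Z(P) = -911 + 9*(-76 + P)*(-51 + P) (Z(P) = -911 - (-76 + P)*(-51 + P)*(-9) = -911 - (-9)*(-76 + P)*(-51 + P) = -911 + 9*(-76 + P)*(-51 + P))
1374955 + Z(-1691/1113) = 1374955 + (33973 - (-1932813)/1113 + 9*(-1691/1113)**2) = 1374955 + (33973 - (-1932813)/1113 + 9*(-1691*1/1113)**2) = 1374955 + (33973 - 1143*(-1691/1113) + 9*(-1691/1113)**2) = 1374955 + (33973 + 644271/371 + 9*(2859481/1238769)) = 1374955 + (33973 + 644271/371 + 2859481/137641) = 1374955 + 4917961715/137641 = 194168142870/137641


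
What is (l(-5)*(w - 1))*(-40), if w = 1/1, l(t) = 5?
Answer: 0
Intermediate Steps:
w = 1 (w = 1*1 = 1)
(l(-5)*(w - 1))*(-40) = (5*(1 - 1))*(-40) = (5*0)*(-40) = 0*(-40) = 0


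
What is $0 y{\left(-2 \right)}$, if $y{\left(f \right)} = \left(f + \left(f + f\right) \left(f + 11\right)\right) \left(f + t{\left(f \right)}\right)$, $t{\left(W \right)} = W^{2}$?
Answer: $0$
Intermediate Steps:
$y{\left(f \right)} = \left(f + f^{2}\right) \left(f + 2 f \left(11 + f\right)\right)$ ($y{\left(f \right)} = \left(f + \left(f + f\right) \left(f + 11\right)\right) \left(f + f^{2}\right) = \left(f + 2 f \left(11 + f\right)\right) \left(f + f^{2}\right) = \left(f + f^{2}\right) \left(f + 2 f \left(11 + f\right)\right)$)
$0 y{\left(-2 \right)} = 0 \left(-2\right)^{2} \left(23 + 2 \left(-2\right)^{2} + 25 \left(-2\right)\right) = 0 \cdot 4 \left(23 + 2 \cdot 4 - 50\right) = 0 \cdot 4 \left(23 + 8 - 50\right) = 0 \cdot 4 \left(-19\right) = 0 \left(-76\right) = 0$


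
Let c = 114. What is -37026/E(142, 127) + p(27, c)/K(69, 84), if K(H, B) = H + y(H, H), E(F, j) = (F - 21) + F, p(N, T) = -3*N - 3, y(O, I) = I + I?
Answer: -2562158/18147 ≈ -141.19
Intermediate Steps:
y(O, I) = 2*I
p(N, T) = -3 - 3*N
E(F, j) = -21 + 2*F (E(F, j) = (-21 + F) + F = -21 + 2*F)
K(H, B) = 3*H (K(H, B) = H + 2*H = 3*H)
-37026/E(142, 127) + p(27, c)/K(69, 84) = -37026/(-21 + 2*142) + (-3 - 3*27)/((3*69)) = -37026/(-21 + 284) + (-3 - 81)/207 = -37026/263 - 84*1/207 = -37026*1/263 - 28/69 = -37026/263 - 28/69 = -2562158/18147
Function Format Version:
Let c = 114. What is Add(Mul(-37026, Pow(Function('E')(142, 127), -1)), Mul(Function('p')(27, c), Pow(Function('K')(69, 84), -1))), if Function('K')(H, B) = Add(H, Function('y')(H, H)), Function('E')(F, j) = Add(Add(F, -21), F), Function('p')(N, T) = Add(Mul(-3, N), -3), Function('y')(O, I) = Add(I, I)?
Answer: Rational(-2562158, 18147) ≈ -141.19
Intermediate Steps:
Function('y')(O, I) = Mul(2, I)
Function('p')(N, T) = Add(-3, Mul(-3, N))
Function('E')(F, j) = Add(-21, Mul(2, F)) (Function('E')(F, j) = Add(Add(-21, F), F) = Add(-21, Mul(2, F)))
Function('K')(H, B) = Mul(3, H) (Function('K')(H, B) = Add(H, Mul(2, H)) = Mul(3, H))
Add(Mul(-37026, Pow(Function('E')(142, 127), -1)), Mul(Function('p')(27, c), Pow(Function('K')(69, 84), -1))) = Add(Mul(-37026, Pow(Add(-21, Mul(2, 142)), -1)), Mul(Add(-3, Mul(-3, 27)), Pow(Mul(3, 69), -1))) = Add(Mul(-37026, Pow(Add(-21, 284), -1)), Mul(Add(-3, -81), Pow(207, -1))) = Add(Mul(-37026, Pow(263, -1)), Mul(-84, Rational(1, 207))) = Add(Mul(-37026, Rational(1, 263)), Rational(-28, 69)) = Add(Rational(-37026, 263), Rational(-28, 69)) = Rational(-2562158, 18147)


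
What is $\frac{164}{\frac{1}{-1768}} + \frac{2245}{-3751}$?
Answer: $- \frac{1087612197}{3751} \approx -2.8995 \cdot 10^{5}$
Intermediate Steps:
$\frac{164}{\frac{1}{-1768}} + \frac{2245}{-3751} = \frac{164}{- \frac{1}{1768}} + 2245 \left(- \frac{1}{3751}\right) = 164 \left(-1768\right) - \frac{2245}{3751} = -289952 - \frac{2245}{3751} = - \frac{1087612197}{3751}$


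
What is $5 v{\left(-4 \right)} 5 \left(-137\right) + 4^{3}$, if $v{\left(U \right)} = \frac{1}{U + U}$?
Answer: $\frac{3937}{8} \approx 492.13$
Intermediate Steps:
$v{\left(U \right)} = \frac{1}{2 U}$
$5 v{\left(-4 \right)} 5 \left(-137\right) + 4^{3} = 5 \frac{1}{2 \left(-4\right)} 5 \left(-137\right) + 4^{3} = 5 \cdot \frac{1}{2} \left(- \frac{1}{4}\right) 5 \left(-137\right) + 64 = 5 \left(- \frac{1}{8}\right) 5 \left(-137\right) + 64 = \left(- \frac{5}{8}\right) 5 \left(-137\right) + 64 = \left(- \frac{25}{8}\right) \left(-137\right) + 64 = \frac{3425}{8} + 64 = \frac{3937}{8}$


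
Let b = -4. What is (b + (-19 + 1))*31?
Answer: -682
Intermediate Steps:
(b + (-19 + 1))*31 = (-4 + (-19 + 1))*31 = (-4 - 18)*31 = -22*31 = -682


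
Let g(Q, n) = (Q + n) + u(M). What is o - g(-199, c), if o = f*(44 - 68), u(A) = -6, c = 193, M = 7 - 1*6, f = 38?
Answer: -900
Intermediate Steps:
M = 1 (M = 7 - 6 = 1)
g(Q, n) = -6 + Q + n (g(Q, n) = (Q + n) - 6 = -6 + Q + n)
o = -912 (o = 38*(44 - 68) = 38*(-24) = -912)
o - g(-199, c) = -912 - (-6 - 199 + 193) = -912 - 1*(-12) = -912 + 12 = -900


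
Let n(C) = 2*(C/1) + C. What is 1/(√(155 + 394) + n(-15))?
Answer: -5/164 - √61/492 ≈ -0.046362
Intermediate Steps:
n(C) = 3*C (n(C) = 2*(C*1) + C = 2*C + C = 3*C)
1/(√(155 + 394) + n(-15)) = 1/(√(155 + 394) + 3*(-15)) = 1/(√549 - 45) = 1/(3*√61 - 45) = 1/(-45 + 3*√61)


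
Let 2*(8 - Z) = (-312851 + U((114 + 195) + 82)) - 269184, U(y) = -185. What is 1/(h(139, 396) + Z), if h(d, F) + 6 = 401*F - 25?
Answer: 1/449883 ≈ 2.2228e-6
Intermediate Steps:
h(d, F) = -31 + 401*F (h(d, F) = -6 + (401*F - 25) = -6 + (-25 + 401*F) = -31 + 401*F)
Z = 291118 (Z = 8 - ((-312851 - 185) - 269184)/2 = 8 - (-313036 - 269184)/2 = 8 - ½*(-582220) = 8 + 291110 = 291118)
1/(h(139, 396) + Z) = 1/((-31 + 401*396) + 291118) = 1/((-31 + 158796) + 291118) = 1/(158765 + 291118) = 1/449883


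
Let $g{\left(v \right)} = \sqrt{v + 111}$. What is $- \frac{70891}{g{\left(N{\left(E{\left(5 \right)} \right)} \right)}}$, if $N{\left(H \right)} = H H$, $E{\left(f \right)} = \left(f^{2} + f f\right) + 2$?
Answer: $- \frac{70891 \sqrt{2815}}{2815} \approx -1336.1$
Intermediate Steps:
$E{\left(f \right)} = 2 + 2 f^{2}$ ($E{\left(f \right)} = \left(f^{2} + f^{2}\right) + 2 = 2 f^{2} + 2 = 2 + 2 f^{2}$)
$N{\left(H \right)} = H^{2}$
$g{\left(v \right)} = \sqrt{111 + v}$
$- \frac{70891}{g{\left(N{\left(E{\left(5 \right)} \right)} \right)}} = - \frac{70891}{\sqrt{111 + \left(2 + 2 \cdot 5^{2}\right)^{2}}} = - \frac{70891}{\sqrt{111 + \left(2 + 2 \cdot 25\right)^{2}}} = - \frac{70891}{\sqrt{111 + \left(2 + 50\right)^{2}}} = - \frac{70891}{\sqrt{111 + 52^{2}}} = - \frac{70891}{\sqrt{111 + 2704}} = - \frac{70891}{\sqrt{2815}} = - 70891 \frac{\sqrt{2815}}{2815} = - \frac{70891 \sqrt{2815}}{2815}$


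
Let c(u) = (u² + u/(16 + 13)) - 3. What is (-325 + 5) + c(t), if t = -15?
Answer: -2857/29 ≈ -98.517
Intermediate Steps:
c(u) = -3 + u² + u/29 (c(u) = (u² + u/29) - 3 = -3 + u² + u/29)
(-325 + 5) + c(t) = (-325 + 5) + (-3 + (-15)² + (1/29)*(-15)) = -320 + (-3 + 225 - 15/29) = -320 + 6423/29 = -2857/29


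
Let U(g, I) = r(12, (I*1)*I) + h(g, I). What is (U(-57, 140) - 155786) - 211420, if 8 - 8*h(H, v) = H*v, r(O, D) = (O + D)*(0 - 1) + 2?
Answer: -771635/2 ≈ -3.8582e+5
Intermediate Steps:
r(O, D) = 2 - D - O (r(O, D) = (D + O)*(-1) + 2 = (-D - O) + 2 = 2 - D - O)
h(H, v) = 1 - H*v/8
U(g, I) = -9 - I² - I*g/8 (U(g, I) = (2 - I*1*I - 1*12) + (1 - g*I/8) = (2 - I*I - 12) + (1 - I*g/8) = (2 - I² - 12) + (1 - I*g/8) = (-10 - I²) + (1 - I*g/8) = -9 - I² - I*g/8)
(U(-57, 140) - 155786) - 211420 = ((-9 - 1*140² - ⅛*140*(-57)) - 155786) - 211420 = ((-9 - 1*19600 + 1995/2) - 155786) - 211420 = ((-9 - 19600 + 1995/2) - 155786) - 211420 = (-37223/2 - 155786) - 211420 = -348795/2 - 211420 = -771635/2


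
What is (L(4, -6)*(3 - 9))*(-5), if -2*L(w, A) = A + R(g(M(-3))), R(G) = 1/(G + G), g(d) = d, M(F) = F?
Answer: 185/2 ≈ 92.500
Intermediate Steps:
R(G) = 1/(2*G)
L(w, A) = 1/12 - A/2 (L(w, A) = -(A + (½)/(-3))/2 = -(A + (½)*(-⅓))/2 = -(A - ⅙)/2 = -(-⅙ + A)/2 = 1/12 - A/2)
(L(4, -6)*(3 - 9))*(-5) = ((1/12 - ½*(-6))*(3 - 9))*(-5) = ((1/12 + 3)*(-6))*(-5) = ((37/12)*(-6))*(-5) = -37/2*(-5) = 185/2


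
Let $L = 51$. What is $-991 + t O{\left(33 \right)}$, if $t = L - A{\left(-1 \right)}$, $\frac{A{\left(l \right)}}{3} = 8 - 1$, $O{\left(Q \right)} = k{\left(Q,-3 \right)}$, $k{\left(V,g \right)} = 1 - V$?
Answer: $-1951$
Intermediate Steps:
$O{\left(Q \right)} = 1 - Q$
$A{\left(l \right)} = 21$ ($A{\left(l \right)} = 3 \left(8 - 1\right) = 3 \cdot 7 = 21$)
$t = 30$ ($t = 51 - 21 = 30$)
$-991 + t O{\left(33 \right)} = -991 + 30 \left(1 - 33\right) = -991 + 30 \left(-32\right) = -991 - 960 = -1951$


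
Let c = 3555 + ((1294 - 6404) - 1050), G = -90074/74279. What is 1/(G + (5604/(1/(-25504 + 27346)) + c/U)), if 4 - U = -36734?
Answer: 2728861902/28168859043368929 ≈ 9.6875e-8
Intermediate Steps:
U = 36738 (U = 4 - 1*(-36734) = 4 + 36734 = 36738)
G = -90074/74279 (G = -90074*1/74279 = -90074/74279 ≈ -1.2126)
c = -2605 (c = 3555 + (-5110 - 1050) = 3555 - 6160 = -2605)
1/(G + (5604/(1/(-25504 + 27346)) + c/U)) = 1/(-90074/74279 + (5604/(1/(-25504 + 27346)) - 2605/36738)) = 1/(-90074/74279 + (5604/(1/1842) - 2605*1/36738)) = 1/(-90074/74279 + (5604/(1/1842) - 2605/36738)) = 1/(-90074/74279 + (5604*1842 - 2605/36738)) = 1/(-90074/74279 + (10322568 - 2605/36738)) = 1/(-90074/74279 + 379230500579/36738) = 1/(28168859043368929/2728861902) = 2728861902/28168859043368929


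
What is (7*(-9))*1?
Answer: -63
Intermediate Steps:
(7*(-9))*1 = -63*1 = -63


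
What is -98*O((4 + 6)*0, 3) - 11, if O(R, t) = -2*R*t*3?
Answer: -11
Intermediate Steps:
O(R, t) = -6*R*t (O(R, t) = -2*R*t*3 = -6*R*t)
-98*O((4 + 6)*0, 3) - 11 = -(-588)*(4 + 6)*0*3 - 11 = -(-588)*10*0*3 - 11 = -(-588)*0*3 - 11 = -98*0 - 11 = 0 - 11 = -11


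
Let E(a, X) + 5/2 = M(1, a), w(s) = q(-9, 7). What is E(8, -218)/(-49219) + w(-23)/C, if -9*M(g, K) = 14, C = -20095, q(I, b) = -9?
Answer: 9440413/17803004490 ≈ 0.00053027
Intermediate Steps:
M(g, K) = -14/9 (M(g, K) = -⅑*14 = -14/9)
w(s) = -9
E(a, X) = -73/18 (E(a, X) = -5/2 - 14/9 = -73/18)
E(8, -218)/(-49219) + w(-23)/C = -73/18/(-49219) - 9/(-20095) = -73/18*(-1/49219) - 9*(-1/20095) = 73/885942 + 9/20095 = 9440413/17803004490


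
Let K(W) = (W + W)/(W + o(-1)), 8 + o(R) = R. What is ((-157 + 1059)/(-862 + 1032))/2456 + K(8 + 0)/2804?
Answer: -518889/146340760 ≈ -0.0035458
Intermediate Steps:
o(R) = -8 + R
K(W) = 2*W/(-9 + W) (K(W) = (W + W)/(W + (-8 - 1)) = (2*W)/(W - 9) = (2*W)/(-9 + W) = 2*W/(-9 + W))
((-157 + 1059)/(-862 + 1032))/2456 + K(8 + 0)/2804 = ((-157 + 1059)/(-862 + 1032))/2456 + (2*(8 + 0)/(-9 + (8 + 0)))/2804 = (902/170)*(1/2456) + (2*8/(-9 + 8))*(1/2804) = (902*(1/170))*(1/2456) + (2*8/(-1))*(1/2804) = (451/85)*(1/2456) + (2*8*(-1))*(1/2804) = 451/208760 - 16*1/2804 = 451/208760 - 4/701 = -518889/146340760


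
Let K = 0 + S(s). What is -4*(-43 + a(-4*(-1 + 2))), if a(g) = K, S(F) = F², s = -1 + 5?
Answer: 108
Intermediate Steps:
s = 4
K = 16 (K = 0 + 4² = 0 + 16 = 16)
a(g) = 16
-4*(-43 + a(-4*(-1 + 2))) = -4*(-43 + 16) = -4*(-27) = 108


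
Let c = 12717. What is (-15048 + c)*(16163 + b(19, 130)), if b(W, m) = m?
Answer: -37978983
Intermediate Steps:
(-15048 + c)*(16163 + b(19, 130)) = (-15048 + 12717)*(16163 + 130) = -2331*16293 = -37978983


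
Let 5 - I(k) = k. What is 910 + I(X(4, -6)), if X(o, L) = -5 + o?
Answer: 916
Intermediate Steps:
I(k) = 5 - k
910 + I(X(4, -6)) = 910 + (5 - (-5 + 4)) = 910 + (5 - 1*(-1)) = 910 + (5 + 1) = 910 + 6 = 916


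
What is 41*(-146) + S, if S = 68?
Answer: -5918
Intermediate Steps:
41*(-146) + S = 41*(-146) + 68 = -5986 + 68 = -5918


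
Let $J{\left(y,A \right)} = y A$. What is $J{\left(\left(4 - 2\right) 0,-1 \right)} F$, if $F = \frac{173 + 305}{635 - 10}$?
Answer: $0$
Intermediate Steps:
$F = \frac{478}{625} \approx 0.7648$
$J{\left(y,A \right)} = A y$
$J{\left(\left(4 - 2\right) 0,-1 \right)} F = - \left(4 - 2\right) 0 \cdot \frac{478}{625} = - 2 \cdot 0 \cdot \frac{478}{625} = \left(-1\right) 0 \cdot \frac{478}{625} = 0 \cdot \frac{478}{625} = 0$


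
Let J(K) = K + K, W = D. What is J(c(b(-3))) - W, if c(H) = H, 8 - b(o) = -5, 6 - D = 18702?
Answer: 18722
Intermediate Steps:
D = -18696 (D = 6 - 1*18702 = 6 - 18702 = -18696)
b(o) = 13 (b(o) = 8 - 1*(-5) = 8 + 5 = 13)
W = -18696
J(K) = 2*K
J(c(b(-3))) - W = 2*13 - 1*(-18696) = 26 + 18696 = 18722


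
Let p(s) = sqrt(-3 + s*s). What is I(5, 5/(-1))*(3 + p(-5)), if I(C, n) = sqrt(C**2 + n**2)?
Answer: 5*sqrt(2)*(3 + sqrt(22)) ≈ 54.379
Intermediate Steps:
p(s) = sqrt(-3 + s**2)
I(5, 5/(-1))*(3 + p(-5)) = sqrt(5**2 + (5/(-1))**2)*(3 + sqrt(-3 + (-5)**2)) = sqrt(25 + (5*(-1))**2)*(3 + sqrt(-3 + 25)) = sqrt(25 + (-5)**2)*(3 + sqrt(22)) = sqrt(25 + 25)*(3 + sqrt(22)) = sqrt(50)*(3 + sqrt(22)) = (5*sqrt(2))*(3 + sqrt(22)) = 5*sqrt(2)*(3 + sqrt(22))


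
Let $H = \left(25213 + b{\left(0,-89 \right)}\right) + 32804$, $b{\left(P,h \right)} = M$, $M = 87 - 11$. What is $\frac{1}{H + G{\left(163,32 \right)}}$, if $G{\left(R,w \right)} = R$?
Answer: $\frac{1}{58256} \approx 1.7166 \cdot 10^{-5}$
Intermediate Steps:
$M = 76$ ($M = 87 - 11 = 76$)
$b{\left(P,h \right)} = 76$
$H = 58093$ ($H = \left(25213 + 76\right) + 32804 = 25289 + 32804 = 58093$)
$\frac{1}{H + G{\left(163,32 \right)}} = \frac{1}{58093 + 163} = \frac{1}{58256}$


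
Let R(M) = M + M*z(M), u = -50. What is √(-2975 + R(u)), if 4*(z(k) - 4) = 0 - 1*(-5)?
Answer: 5*I*√526/2 ≈ 57.337*I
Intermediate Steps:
z(k) = 21/4 (z(k) = 4 + (0 - 1*(-5))/4 = 4 + (0 + 5)/4 = 4 + (¼)*5 = 4 + 5/4 = 21/4)
R(M) = 25*M/4 (R(M) = M + M*(21/4) = M + 21*M/4 = 25*M/4)
√(-2975 + R(u)) = √(-2975 + (25/4)*(-50)) = √(-2975 - 625/2) = √(-6575/2) = 5*I*√526/2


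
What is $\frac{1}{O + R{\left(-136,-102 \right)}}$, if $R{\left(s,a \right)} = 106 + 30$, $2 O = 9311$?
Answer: $\frac{2}{9583} \approx 0.0002087$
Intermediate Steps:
$O = \frac{9311}{2}$ ($O = \frac{1}{2} \cdot 9311 = \frac{9311}{2} \approx 4655.5$)
$R{\left(s,a \right)} = 136$
$\frac{1}{O + R{\left(-136,-102 \right)}} = \frac{1}{\frac{9311}{2} + 136} = \frac{1}{\frac{9583}{2}} = \frac{2}{9583}$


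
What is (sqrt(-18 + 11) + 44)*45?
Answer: 1980 + 45*I*sqrt(7) ≈ 1980.0 + 119.06*I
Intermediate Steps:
(sqrt(-18 + 11) + 44)*45 = (sqrt(-7) + 44)*45 = (I*sqrt(7) + 44)*45 = (44 + I*sqrt(7))*45 = 1980 + 45*I*sqrt(7)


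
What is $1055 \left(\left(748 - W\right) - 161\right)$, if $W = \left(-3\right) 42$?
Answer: $752215$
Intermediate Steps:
$W = -126$
$1055 \left(\left(748 - W\right) - 161\right) = 1055 \left(\left(748 - -126\right) - 161\right) = 1055 \left(\left(748 + 126\right) - 161\right) = 1055 \left(874 - 161\right) = 1055 \cdot 713 = 752215$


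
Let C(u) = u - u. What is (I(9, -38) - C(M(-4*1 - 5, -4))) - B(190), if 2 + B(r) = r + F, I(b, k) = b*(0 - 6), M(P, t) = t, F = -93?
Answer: -149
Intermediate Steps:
C(u) = 0
I(b, k) = -6*b (I(b, k) = b*(-6) = -6*b)
B(r) = -95 + r (B(r) = -2 + (r - 93) = -2 + (-93 + r) = -95 + r)
(I(9, -38) - C(M(-4*1 - 5, -4))) - B(190) = (-6*9 - 1*0) - (-95 + 190) = (-54 + 0) - 1*95 = -54 - 95 = -149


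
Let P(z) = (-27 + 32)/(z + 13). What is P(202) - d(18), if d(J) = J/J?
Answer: -42/43 ≈ -0.97674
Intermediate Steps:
P(z) = 5/(13 + z)
d(J) = 1
P(202) - d(18) = 5/(13 + 202) - 1*1 = 5/215 - 1 = 5*(1/215) - 1 = 1/43 - 1 = -42/43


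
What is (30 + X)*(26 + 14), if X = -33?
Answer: -120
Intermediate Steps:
(30 + X)*(26 + 14) = (30 - 33)*(26 + 14) = -3*40 = -120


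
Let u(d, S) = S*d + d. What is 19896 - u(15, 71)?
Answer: 18816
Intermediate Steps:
u(d, S) = d + S*d
19896 - u(15, 71) = 19896 - 15*(1 + 71) = 19896 - 15*72 = 19896 - 1*1080 = 19896 - 1080 = 18816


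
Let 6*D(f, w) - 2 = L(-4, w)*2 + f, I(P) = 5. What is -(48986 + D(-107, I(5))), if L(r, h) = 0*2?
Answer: -97937/2 ≈ -48969.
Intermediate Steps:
L(r, h) = 0
D(f, w) = ⅓ + f/6 (D(f, w) = ⅓ + (0*2 + f)/6 = ⅓ + (0 + f)/6 = ⅓ + f/6)
-(48986 + D(-107, I(5))) = -(48986 + (⅓ + (⅙)*(-107))) = -(48986 + (⅓ - 107/6)) = -(48986 - 35/2) = -1*97937/2 = -97937/2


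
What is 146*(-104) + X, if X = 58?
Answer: -15126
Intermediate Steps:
146*(-104) + X = 146*(-104) + 58 = -15184 + 58 = -15126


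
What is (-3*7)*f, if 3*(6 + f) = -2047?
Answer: 14455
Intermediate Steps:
f = -2065/3 (f = -6 + (⅓)*(-2047) = -6 - 2047/3 = -2065/3 ≈ -688.33)
(-3*7)*f = -3*7*(-2065/3) = -21*(-2065/3) = 14455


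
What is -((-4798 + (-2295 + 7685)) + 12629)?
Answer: -13221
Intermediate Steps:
-((-4798 + (-2295 + 7685)) + 12629) = -((-4798 + 5390) + 12629) = -(592 + 12629) = -1*13221 = -13221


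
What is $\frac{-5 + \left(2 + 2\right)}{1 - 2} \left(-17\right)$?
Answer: $-17$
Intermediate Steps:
$\frac{-5 + \left(2 + 2\right)}{1 - 2} \left(-17\right) = \frac{-5 + 4}{-1} \left(-17\right) = \left(-1\right) \left(-1\right) \left(-17\right) = 1 \left(-17\right) = -17$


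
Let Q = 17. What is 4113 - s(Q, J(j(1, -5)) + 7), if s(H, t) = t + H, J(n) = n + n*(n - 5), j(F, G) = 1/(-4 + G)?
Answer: 331172/81 ≈ 4088.5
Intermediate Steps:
J(n) = n + n*(-5 + n)
s(H, t) = H + t
4113 - s(Q, J(j(1, -5)) + 7) = 4113 - (17 + ((-4 + 1/(-4 - 5))/(-4 - 5) + 7)) = 4113 - (17 + ((-4 + 1/(-9))/(-9) + 7)) = 4113 - (17 + (-(-4 - ⅑)/9 + 7)) = 4113 - (17 + (-⅑*(-37/9) + 7)) = 4113 - (17 + (37/81 + 7)) = 4113 - (17 + 604/81) = 4113 - 1*1981/81 = 4113 - 1981/81 = 331172/81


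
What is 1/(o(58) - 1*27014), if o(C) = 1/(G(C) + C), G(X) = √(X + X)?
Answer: -87741414/2370244990985 + 2*√29/2370244990985 ≈ -3.7018e-5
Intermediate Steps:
G(X) = √2*√X (G(X) = √(2*X) = √2*√X)
o(C) = 1/(C + √2*√C) (o(C) = 1/(√2*√C + C) = 1/(C + √2*√C))
1/(o(58) - 1*27014) = 1/(1/(58 + √2*√58) - 1*27014) = 1/(1/(58 + 2*√29) - 27014) = 1/(-27014 + 1/(58 + 2*√29))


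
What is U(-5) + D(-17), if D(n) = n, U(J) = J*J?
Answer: 8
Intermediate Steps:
U(J) = J**2
U(-5) + D(-17) = (-5)**2 - 17 = 25 - 17 = 8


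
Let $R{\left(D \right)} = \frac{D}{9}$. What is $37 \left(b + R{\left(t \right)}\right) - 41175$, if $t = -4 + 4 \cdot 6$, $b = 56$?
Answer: $- \frac{351187}{9} \approx -39021.0$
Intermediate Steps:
$t = 20$ ($t = -4 + 24 = 20$)
$R{\left(D \right)} = \frac{D}{9}$ ($R{\left(D \right)} = D \frac{1}{9} = \frac{D}{9}$)
$37 \left(b + R{\left(t \right)}\right) - 41175 = 37 \left(56 + \frac{1}{9} \cdot 20\right) - 41175 = 37 \left(56 + \frac{20}{9}\right) - 41175 = 37 \cdot \frac{524}{9} - 41175 = \frac{19388}{9} - 41175 = - \frac{351187}{9}$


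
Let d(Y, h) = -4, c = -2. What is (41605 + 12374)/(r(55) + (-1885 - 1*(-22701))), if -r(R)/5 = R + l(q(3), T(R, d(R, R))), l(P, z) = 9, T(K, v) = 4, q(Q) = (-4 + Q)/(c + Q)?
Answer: 17993/6832 ≈ 2.6336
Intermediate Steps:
q(Q) = (-4 + Q)/(-2 + Q)
r(R) = -45 - 5*R (r(R) = -5*(R + 9) = -5*(9 + R) = -45 - 5*R)
(41605 + 12374)/(r(55) + (-1885 - 1*(-22701))) = (41605 + 12374)/((-45 - 5*55) + (-1885 - 1*(-22701))) = 53979/((-45 - 275) + (-1885 + 22701)) = 53979/(-320 + 20816) = 53979/20496 = 53979*(1/20496) = 17993/6832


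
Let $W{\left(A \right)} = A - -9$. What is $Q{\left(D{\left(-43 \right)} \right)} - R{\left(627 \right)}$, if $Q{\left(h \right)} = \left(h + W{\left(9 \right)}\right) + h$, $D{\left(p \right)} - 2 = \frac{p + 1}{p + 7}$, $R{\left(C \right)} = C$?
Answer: $- \frac{1808}{3} \approx -602.67$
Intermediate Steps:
$W{\left(A \right)} = 9 + A$ ($W{\left(A \right)} = A + 9 = 9 + A$)
$D{\left(p \right)} = 2 + \frac{1 + p}{7 + p}$ ($D{\left(p \right)} = 2 + \frac{p + 1}{p + 7} = 2 + \frac{1 + p}{7 + p}$)
$Q{\left(h \right)} = 18 + 2 h$ ($Q{\left(h \right)} = \left(h + \left(9 + 9\right)\right) + h = \left(h + 18\right) + h = \left(18 + h\right) + h = 18 + 2 h$)
$Q{\left(D{\left(-43 \right)} \right)} - R{\left(627 \right)} = \left(18 + 2 \frac{3 \left(5 - 43\right)}{7 - 43}\right) - 627 = \left(18 + 2 \cdot 3 \frac{1}{-36} \left(-38\right)\right) - 627 = \left(18 + 2 \cdot 3 \left(- \frac{1}{36}\right) \left(-38\right)\right) - 627 = \left(18 + 2 \cdot \frac{19}{6}\right) - 627 = \left(18 + \frac{19}{3}\right) - 627 = \frac{73}{3} - 627 = - \frac{1808}{3}$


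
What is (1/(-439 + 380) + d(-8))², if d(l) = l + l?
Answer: 893025/3481 ≈ 256.54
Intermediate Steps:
d(l) = 2*l
(1/(-439 + 380) + d(-8))² = (1/(-439 + 380) + 2*(-8))² = (1/(-59) - 16)² = (-1/59 - 16)² = (-945/59)² = 893025/3481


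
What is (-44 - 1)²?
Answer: 2025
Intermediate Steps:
(-44 - 1)² = (-45)² = 2025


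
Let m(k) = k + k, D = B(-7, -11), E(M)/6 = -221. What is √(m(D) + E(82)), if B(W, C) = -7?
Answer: 2*I*√335 ≈ 36.606*I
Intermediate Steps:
E(M) = -1326 (E(M) = 6*(-221) = -1326)
D = -7
m(k) = 2*k
√(m(D) + E(82)) = √(2*(-7) - 1326) = √(-14 - 1326) = √(-1340) = 2*I*√335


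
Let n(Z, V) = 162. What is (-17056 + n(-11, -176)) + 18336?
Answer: 1442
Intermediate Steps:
(-17056 + n(-11, -176)) + 18336 = (-17056 + 162) + 18336 = -16894 + 18336 = 1442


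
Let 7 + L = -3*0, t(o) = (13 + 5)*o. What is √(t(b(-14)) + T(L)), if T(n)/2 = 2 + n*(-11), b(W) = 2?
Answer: √194 ≈ 13.928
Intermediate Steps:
t(o) = 18*o
L = -7 (L = -7 - 3*0 = -7 + 0 = -7)
T(n) = 4 - 22*n (T(n) = 2*(2 + n*(-11)) = 2*(2 - 11*n) = 4 - 22*n)
√(t(b(-14)) + T(L)) = √(18*2 + (4 - 22*(-7))) = √(36 + (4 + 154)) = √(36 + 158) = √194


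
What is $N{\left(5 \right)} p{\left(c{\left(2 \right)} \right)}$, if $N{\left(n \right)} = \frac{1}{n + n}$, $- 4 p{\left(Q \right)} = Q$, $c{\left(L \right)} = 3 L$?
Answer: $- \frac{3}{20} \approx -0.15$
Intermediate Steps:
$p{\left(Q \right)} = - \frac{Q}{4}$
$N{\left(n \right)} = \frac{1}{2 n}$
$N{\left(5 \right)} p{\left(c{\left(2 \right)} \right)} = \frac{1}{2 \cdot 5} \left(- \frac{3 \cdot 2}{4}\right) = \frac{1}{2} \cdot \frac{1}{5} \left(\left(- \frac{1}{4}\right) 6\right) = \frac{1}{10} \left(- \frac{3}{2}\right) = - \frac{3}{20}$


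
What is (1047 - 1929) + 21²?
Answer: -441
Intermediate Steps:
(1047 - 1929) + 21² = -882 + 441 = -441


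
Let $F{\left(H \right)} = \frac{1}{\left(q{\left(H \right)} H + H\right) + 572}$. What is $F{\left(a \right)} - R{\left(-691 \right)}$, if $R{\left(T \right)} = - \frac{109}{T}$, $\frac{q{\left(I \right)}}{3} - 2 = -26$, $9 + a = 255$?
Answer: $- \frac{1842137}{11673754} \approx -0.1578$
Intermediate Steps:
$a = 246$ ($a = -9 + 255 = 246$)
$q{\left(I \right)} = -72$ ($q{\left(I \right)} = 6 + 3 \left(-26\right) = 6 - 78 = -72$)
$F{\left(H \right)} = \frac{1}{572 - 71 H}$ ($F{\left(H \right)} = \frac{1}{\left(- 72 H + H\right) + 572} = \frac{1}{- 71 H + 572} = \frac{1}{572 - 71 H}$)
$F{\left(a \right)} - R{\left(-691 \right)} = \frac{1}{572 - 17466} - - \frac{109}{-691} = \frac{1}{572 - 17466} - \left(-109\right) \left(- \frac{1}{691}\right) = \frac{1}{-16894} - \frac{109}{691} = - \frac{1}{16894} - \frac{109}{691} = - \frac{1842137}{11673754}$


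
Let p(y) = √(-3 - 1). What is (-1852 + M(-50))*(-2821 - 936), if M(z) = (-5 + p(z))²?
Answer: 6879067 + 75140*I ≈ 6.8791e+6 + 75140.0*I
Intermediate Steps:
p(y) = 2*I (p(y) = √(-4) = 2*I)
M(z) = (-5 + 2*I)²
(-1852 + M(-50))*(-2821 - 936) = (-1852 + (21 - 20*I))*(-2821 - 936) = (-1831 - 20*I)*(-3757) = 6879067 + 75140*I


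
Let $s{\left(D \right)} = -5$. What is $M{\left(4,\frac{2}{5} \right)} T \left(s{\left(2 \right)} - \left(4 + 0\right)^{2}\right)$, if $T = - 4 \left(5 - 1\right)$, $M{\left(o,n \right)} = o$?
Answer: $1344$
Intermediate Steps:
$T = -16$ ($T = \left(-4\right) 4 = -16$)
$M{\left(4,\frac{2}{5} \right)} T \left(s{\left(2 \right)} - \left(4 + 0\right)^{2}\right) = 4 \left(-16\right) \left(-5 - \left(4 + 0\right)^{2}\right) = - 64 \left(-5 - 4^{2}\right) = - 64 \left(-5 - 16\right) = \left(-64\right) \left(-21\right) = 1344$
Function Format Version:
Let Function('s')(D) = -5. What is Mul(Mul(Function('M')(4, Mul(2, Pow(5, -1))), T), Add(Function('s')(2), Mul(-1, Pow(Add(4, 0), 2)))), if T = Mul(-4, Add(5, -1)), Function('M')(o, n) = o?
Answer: 1344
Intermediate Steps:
T = -16 (T = Mul(-4, 4) = -16)
Mul(Mul(Function('M')(4, Mul(2, Pow(5, -1))), T), Add(Function('s')(2), Mul(-1, Pow(Add(4, 0), 2)))) = Mul(Mul(4, -16), Add(-5, Mul(-1, Pow(Add(4, 0), 2)))) = Mul(-64, Add(-5, Mul(-1, Pow(4, 2)))) = Mul(-64, Add(-5, Mul(-1, 16))) = Mul(-64, Add(-5, -16)) = Mul(-64, -21) = 1344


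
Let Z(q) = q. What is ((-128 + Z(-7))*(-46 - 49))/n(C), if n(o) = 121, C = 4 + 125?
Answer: 12825/121 ≈ 105.99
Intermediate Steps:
C = 129
((-128 + Z(-7))*(-46 - 49))/n(C) = ((-128 - 7)*(-46 - 49))/121 = -135*(-95)*(1/121) = 12825*(1/121) = 12825/121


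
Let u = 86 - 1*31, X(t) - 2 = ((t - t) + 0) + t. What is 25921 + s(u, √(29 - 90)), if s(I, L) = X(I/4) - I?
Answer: 103527/4 ≈ 25882.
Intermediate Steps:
X(t) = 2 + t (X(t) = 2 + (((t - t) + 0) + t) = 2 + ((0 + 0) + t) = 2 + (0 + t) = 2 + t)
u = 55 (u = 86 - 31 = 55)
s(I, L) = 2 - 3*I/4 (s(I, L) = (2 + I/4) - I = 2 - 3*I/4)
25921 + s(u, √(29 - 90)) = 25921 + (2 - ¾*55) = 25921 + (2 - 165/4) = 25921 - 157/4 = 103527/4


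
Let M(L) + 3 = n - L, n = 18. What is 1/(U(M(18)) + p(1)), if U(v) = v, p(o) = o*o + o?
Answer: -1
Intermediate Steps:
M(L) = 15 - L (M(L) = -3 + (18 - L) = 15 - L)
p(o) = o + o² (p(o) = o² + o = o + o²)
1/(U(M(18)) + p(1)) = 1/((15 - 1*18) + 1*(1 + 1)) = 1/((15 - 18) + 1*2) = 1/(-3 + 2) = 1/(-1) = -1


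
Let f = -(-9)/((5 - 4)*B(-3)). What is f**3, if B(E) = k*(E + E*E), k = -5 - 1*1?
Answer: -1/64 ≈ -0.015625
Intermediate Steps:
k = -6 (k = -5 - 1 = -6)
B(E) = -6*E - 6*E**2 (B(E) = -6*(E + E*E) = -6*(E + E**2) = -6*E - 6*E**2)
f = -1/4 (f = -(-9)/((5 - 4)*(-6*(-3)*(1 - 3))) = -(-9)/(1*(-6*(-3)*(-2))) = -(-9)/(1*(-36)) = -(-9)/(-36) = -(-9)*(-1)/36 = -1*1/4 = -1/4 ≈ -0.25000)
f**3 = (-1/4)**3 = -1/64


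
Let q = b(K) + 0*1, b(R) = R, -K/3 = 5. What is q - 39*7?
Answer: -288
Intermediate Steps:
K = -15 (K = -3*5 = -15)
q = -15 (q = -15 + 0*1 = -15 + 0 = -15)
q - 39*7 = -15 - 39*7 = -15 - 273 = -288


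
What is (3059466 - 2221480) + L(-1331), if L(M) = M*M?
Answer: 2609547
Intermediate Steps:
L(M) = M**2
(3059466 - 2221480) + L(-1331) = (3059466 - 2221480) + (-1331)**2 = 837986 + 1771561 = 2609547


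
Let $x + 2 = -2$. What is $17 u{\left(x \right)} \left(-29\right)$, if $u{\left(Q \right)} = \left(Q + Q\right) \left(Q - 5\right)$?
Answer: $-35496$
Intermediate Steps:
$x = -4$ ($x = -2 - 2 = -4$)
$u{\left(Q \right)} = 2 Q \left(-5 + Q\right)$
$17 u{\left(x \right)} \left(-29\right) = 17 \cdot 2 \left(-4\right) \left(-5 - 4\right) \left(-29\right) = 17 \cdot 2 \left(-4\right) \left(-9\right) \left(-29\right) = 17 \cdot 72 \left(-29\right) = 1224 \left(-29\right) = -35496$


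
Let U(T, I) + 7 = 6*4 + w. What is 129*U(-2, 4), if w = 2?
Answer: 2451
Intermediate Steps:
U(T, I) = 19 (U(T, I) = -7 + (6*4 + 2) = -7 + (24 + 2) = -7 + 26 = 19)
129*U(-2, 4) = 129*19 = 2451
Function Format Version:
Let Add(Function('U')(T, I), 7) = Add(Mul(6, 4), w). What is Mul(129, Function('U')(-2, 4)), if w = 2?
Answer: 2451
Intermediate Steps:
Function('U')(T, I) = 19 (Function('U')(T, I) = Add(-7, Add(Mul(6, 4), 2)) = Add(-7, Add(24, 2)) = Add(-7, 26) = 19)
Mul(129, Function('U')(-2, 4)) = Mul(129, 19) = 2451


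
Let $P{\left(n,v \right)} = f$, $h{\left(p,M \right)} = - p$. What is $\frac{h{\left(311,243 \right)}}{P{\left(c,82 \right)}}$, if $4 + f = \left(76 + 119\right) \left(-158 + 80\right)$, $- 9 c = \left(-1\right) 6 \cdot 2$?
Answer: $\frac{311}{15214} \approx 0.020442$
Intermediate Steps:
$c = \frac{4}{3}$ ($c = - \frac{\left(-1\right) 6 \cdot 2}{9} = - \frac{\left(-6\right) 2}{9} = \left(- \frac{1}{9}\right) \left(-12\right) = \frac{4}{3} \approx 1.3333$)
$f = -15214$ ($f = -4 + \left(76 + 119\right) \left(-158 + 80\right) = -4 + 195 \left(-78\right) = -4 - 15210 = -15214$)
$P{\left(n,v \right)} = -15214$
$\frac{h{\left(311,243 \right)}}{P{\left(c,82 \right)}} = \frac{\left(-1\right) 311}{-15214} = \left(-311\right) \left(- \frac{1}{15214}\right) = \frac{311}{15214}$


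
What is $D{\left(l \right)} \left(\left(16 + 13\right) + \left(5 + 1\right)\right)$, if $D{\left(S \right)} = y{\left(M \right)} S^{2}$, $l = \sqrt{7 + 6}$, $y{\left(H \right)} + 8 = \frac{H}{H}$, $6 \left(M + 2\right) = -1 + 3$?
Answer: $-3185$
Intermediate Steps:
$M = - \frac{5}{3}$ ($M = -2 + \frac{-1 + 3}{6} = -2 + \frac{1}{6} \cdot 2 = -2 + \frac{1}{3} = - \frac{5}{3} \approx -1.6667$)
$y{\left(H \right)} = -7$ ($y{\left(H \right)} = -8 + \frac{H}{H} = -8 + 1 = -7$)
$l = \sqrt{13} \approx 3.6056$
$D{\left(S \right)} = - 7 S^{2}$
$D{\left(l \right)} \left(\left(16 + 13\right) + \left(5 + 1\right)\right) = - 7 \left(\sqrt{13}\right)^{2} \left(\left(16 + 13\right) + \left(5 + 1\right)\right) = \left(-7\right) 13 \left(29 + 6\right) = \left(-91\right) 35 = -3185$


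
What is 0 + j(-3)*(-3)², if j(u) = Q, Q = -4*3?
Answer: -108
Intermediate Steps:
Q = -12
j(u) = -12
0 + j(-3)*(-3)² = 0 - 12*(-3)² = 0 - 12*9 = 0 - 108 = -108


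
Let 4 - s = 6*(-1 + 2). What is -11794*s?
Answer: 23588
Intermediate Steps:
s = -2 (s = 4 - 6*(-1 + 2) = 4 - 6 = -2)
-11794*s = -11794*(-2) = 23588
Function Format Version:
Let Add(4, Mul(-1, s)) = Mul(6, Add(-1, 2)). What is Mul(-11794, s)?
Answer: 23588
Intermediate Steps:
s = -2 (s = Add(4, Mul(-1, Mul(6, Add(-1, 2)))) = Add(4, Mul(-1, Mul(6, 1))) = Add(4, Mul(-1, 6)) = Add(4, -6) = -2)
Mul(-11794, s) = Mul(-11794, -2) = 23588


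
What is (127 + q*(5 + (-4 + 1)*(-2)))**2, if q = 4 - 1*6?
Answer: 11025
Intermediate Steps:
q = -2 (q = 4 - 6 = -2)
(127 + q*(5 + (-4 + 1)*(-2)))**2 = (127 - 2*(5 + (-4 + 1)*(-2)))**2 = (127 - 2*(5 - 3*(-2)))**2 = (127 - 2*(5 + 6))**2 = (127 - 2*11)**2 = (127 - 22)**2 = 105**2 = 11025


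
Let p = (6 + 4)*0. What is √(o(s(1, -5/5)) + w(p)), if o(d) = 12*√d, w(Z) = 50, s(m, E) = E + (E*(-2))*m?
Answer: √62 ≈ 7.8740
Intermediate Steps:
s(m, E) = E - 2*E*m (s(m, E) = E + (-2*E)*m = E - 2*E*m)
p = 0 (p = 10*0 = 0)
√(o(s(1, -5/5)) + w(p)) = √(12*√((-5/5)*(1 - 2*1)) + 50) = √(12*√((-5*⅕)*(1 - 2)) + 50) = √(12*√(-1*(-1)) + 50) = √(12*√1 + 50) = √(12*1 + 50) = √(12 + 50) = √62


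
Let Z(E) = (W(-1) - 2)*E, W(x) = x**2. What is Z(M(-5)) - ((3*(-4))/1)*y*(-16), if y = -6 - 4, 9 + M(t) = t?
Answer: 1934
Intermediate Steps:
M(t) = -9 + t
y = -10
Z(E) = -E (Z(E) = ((-1)**2 - 2)*E = (1 - 2)*E = -E)
Z(M(-5)) - ((3*(-4))/1)*y*(-16) = -(-9 - 5) - ((3*(-4))/1)*(-10)*(-16) = -1*(-14) - -12*1*(-10)*(-16) = 14 - (-12*(-10))*(-16) = 14 - 120*(-16) = 14 - 1*(-1920) = 14 + 1920 = 1934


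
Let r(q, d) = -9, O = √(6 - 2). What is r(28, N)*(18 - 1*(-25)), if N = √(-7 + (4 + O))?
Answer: -387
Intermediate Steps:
O = 2 (O = √4 = 2)
N = I (N = √(-7 + (4 + 2)) = √(-7 + 6) = √(-1) = I ≈ 1.0*I)
r(28, N)*(18 - 1*(-25)) = -9*(18 - 1*(-25)) = -9*(18 + 25) = -9*43 = -387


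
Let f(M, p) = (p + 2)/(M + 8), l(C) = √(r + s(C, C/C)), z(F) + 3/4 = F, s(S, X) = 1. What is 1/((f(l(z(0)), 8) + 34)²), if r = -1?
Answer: 16/19881 ≈ 0.00080479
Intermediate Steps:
z(F) = -¾ + F
l(C) = 0 (l(C) = √(-1 + 1) = √0 = 0)
f(M, p) = (2 + p)/(8 + M)
1/((f(l(z(0)), 8) + 34)²) = 1/(((2 + 8)/(8 + 0) + 34)²) = 1/((10/8 + 34)²) = 1/(((⅛)*10 + 34)²) = 1/((5/4 + 34)²) = 1/((141/4)²) = 1/(19881/16) = 16/19881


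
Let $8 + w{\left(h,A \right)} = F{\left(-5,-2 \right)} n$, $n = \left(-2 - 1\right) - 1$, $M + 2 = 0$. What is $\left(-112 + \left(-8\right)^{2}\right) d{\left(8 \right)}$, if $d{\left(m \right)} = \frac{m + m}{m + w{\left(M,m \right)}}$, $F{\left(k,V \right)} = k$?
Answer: $- \frac{192}{5} \approx -38.4$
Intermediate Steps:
$M = -2$ ($M = -2 + 0 = -2$)
$n = -4$ ($n = -3 - 1 = -4$)
$w{\left(h,A \right)} = 12$ ($w{\left(h,A \right)} = -8 - -20 = -8 + 20 = 12$)
$d{\left(m \right)} = \frac{2 m}{12 + m}$ ($d{\left(m \right)} = \frac{m + m}{m + 12} = \frac{2 m}{12 + m}$)
$\left(-112 + \left(-8\right)^{2}\right) d{\left(8 \right)} = \left(-112 + \left(-8\right)^{2}\right) 2 \cdot 8 \frac{1}{12 + 8} = \left(-112 + 64\right) 2 \cdot 8 \cdot \frac{1}{20} = - 48 \cdot 2 \cdot 8 \cdot \frac{1}{20} = \left(-48\right) \frac{4}{5} = - \frac{192}{5}$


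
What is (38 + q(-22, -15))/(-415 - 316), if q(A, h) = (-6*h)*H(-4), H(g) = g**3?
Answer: 5722/731 ≈ 7.8276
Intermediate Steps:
q(A, h) = 384*h (q(A, h) = -6*h*(-4)**3 = -6*h*(-64) = 384*h)
(38 + q(-22, -15))/(-415 - 316) = (38 + 384*(-15))/(-415 - 316) = (38 - 5760)/(-731) = -5722*(-1/731) = 5722/731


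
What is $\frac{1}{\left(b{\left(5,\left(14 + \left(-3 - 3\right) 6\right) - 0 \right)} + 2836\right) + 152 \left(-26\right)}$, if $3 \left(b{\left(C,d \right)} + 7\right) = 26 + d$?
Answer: $- \frac{3}{3365} \approx -0.00089153$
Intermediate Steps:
$b{\left(C,d \right)} = \frac{5}{3} + \frac{d}{3}$ ($b{\left(C,d \right)} = -7 + \frac{26 + d}{3} = -7 + \left(\frac{26}{3} + \frac{d}{3}\right) = \frac{5}{3} + \frac{d}{3}$)
$\frac{1}{\left(b{\left(5,\left(14 + \left(-3 - 3\right) 6\right) - 0 \right)} + 2836\right) + 152 \left(-26\right)} = \frac{1}{\left(\left(\frac{5}{3} + \frac{\left(14 + \left(-3 - 3\right) 6\right) - 0}{3}\right) + 2836\right) + 152 \left(-26\right)} = \frac{1}{\left(\left(\frac{5}{3} + \frac{\left(14 - 36\right) + \left(-3 + 3\right)}{3}\right) + 2836\right) - 3952} = \frac{1}{\left(\left(\frac{5}{3} + \frac{\left(14 - 36\right) + 0}{3}\right) + 2836\right) - 3952} = \frac{1}{\left(\left(\frac{5}{3} + \frac{-22 + 0}{3}\right) + 2836\right) - 3952} = \frac{1}{\left(\left(\frac{5}{3} + \frac{1}{3} \left(-22\right)\right) + 2836\right) - 3952} = \frac{1}{\left(\left(\frac{5}{3} - \frac{22}{3}\right) + 2836\right) - 3952} = \frac{1}{\left(- \frac{17}{3} + 2836\right) - 3952} = \frac{1}{\frac{8491}{3} - 3952} = \frac{1}{- \frac{3365}{3}} = - \frac{3}{3365}$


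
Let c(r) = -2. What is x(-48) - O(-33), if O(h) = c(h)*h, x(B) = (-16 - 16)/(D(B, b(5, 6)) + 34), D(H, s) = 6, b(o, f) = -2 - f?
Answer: -334/5 ≈ -66.800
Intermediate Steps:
x(B) = -⅘ (x(B) = (-16 - 16)/(6 + 34) = -32/40 = -32*1/40 = -⅘)
O(h) = -2*h
x(-48) - O(-33) = -⅘ - (-2)*(-33) = -⅘ - 1*66 = -⅘ - 66 = -334/5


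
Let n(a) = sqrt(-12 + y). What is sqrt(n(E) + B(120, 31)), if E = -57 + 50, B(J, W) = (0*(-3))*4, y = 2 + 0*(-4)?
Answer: 10**(1/4)*sqrt(I) ≈ 1.2574 + 1.2574*I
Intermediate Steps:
y = 2 (y = 2 + 0 = 2)
B(J, W) = 0 (B(J, W) = 0*4 = 0)
E = -7
n(a) = I*sqrt(10) (n(a) = sqrt(-12 + 2) = sqrt(-10) = I*sqrt(10))
sqrt(n(E) + B(120, 31)) = sqrt(I*sqrt(10) + 0) = sqrt(I*sqrt(10)) = 10**(1/4)*sqrt(I)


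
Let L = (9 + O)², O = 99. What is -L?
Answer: -11664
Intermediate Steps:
L = 11664 (L = (9 + 99)² = 108² = 11664)
-L = -1*11664 = -11664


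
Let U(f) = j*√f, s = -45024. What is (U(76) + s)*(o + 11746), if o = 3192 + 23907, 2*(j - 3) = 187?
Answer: -1748957280 + 7497085*√19 ≈ -1.7163e+9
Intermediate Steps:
j = 193/2 (j = 3 + (½)*187 = 3 + 187/2 = 193/2 ≈ 96.500)
o = 27099
U(f) = 193*√f/2
(U(76) + s)*(o + 11746) = (193*√76/2 - 45024)*(27099 + 11746) = (193*(2*√19)/2 - 45024)*38845 = (193*√19 - 45024)*38845 = (-45024 + 193*√19)*38845 = -1748957280 + 7497085*√19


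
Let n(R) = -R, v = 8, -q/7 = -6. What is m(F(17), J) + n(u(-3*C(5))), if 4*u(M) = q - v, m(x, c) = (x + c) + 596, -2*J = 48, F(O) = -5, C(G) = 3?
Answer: 1117/2 ≈ 558.50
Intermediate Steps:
q = 42 (q = -7*(-6) = 42)
J = -24 (J = -½*48 = -24)
m(x, c) = 596 + c + x (m(x, c) = (c + x) + 596 = 596 + c + x)
u(M) = 17/2 (u(M) = (42 - 1*8)/4 = (42 - 8)/4 = (¼)*34 = 17/2)
m(F(17), J) + n(u(-3*C(5))) = (596 - 24 - 5) - 1*17/2 = 567 - 17/2 = 1117/2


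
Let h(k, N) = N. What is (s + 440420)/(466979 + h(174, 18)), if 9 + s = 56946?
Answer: 497357/466997 ≈ 1.0650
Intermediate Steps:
s = 56937 (s = -9 + 56946 = 56937)
(s + 440420)/(466979 + h(174, 18)) = (56937 + 440420)/(466979 + 18) = 497357/466997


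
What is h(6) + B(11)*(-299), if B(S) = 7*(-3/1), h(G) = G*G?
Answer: 6315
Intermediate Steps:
h(G) = G**2
B(S) = -21 (B(S) = 7*(-3*1) = 7*(-3) = -21)
h(6) + B(11)*(-299) = 6**2 - 21*(-299) = 36 + 6279 = 6315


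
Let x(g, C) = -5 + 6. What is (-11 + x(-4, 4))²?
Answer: 100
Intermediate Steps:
x(g, C) = 1
(-11 + x(-4, 4))² = (-11 + 1)² = (-10)² = 100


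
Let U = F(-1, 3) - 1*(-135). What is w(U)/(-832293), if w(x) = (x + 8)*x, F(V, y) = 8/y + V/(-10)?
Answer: -18073609/749063700 ≈ -0.024128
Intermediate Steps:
F(V, y) = 8/y - V/10 (F(V, y) = 8/y + V*(-⅒) = 8/y - V/10)
U = 4133/30 (U = (8/3 - ⅒*(-1)) - 1*(-135) = (8*(⅓) + ⅒) + 135 = (8/3 + ⅒) + 135 = 83/30 + 135 = 4133/30 ≈ 137.77)
w(x) = x*(8 + x) (w(x) = (8 + x)*x = x*(8 + x))
w(U)/(-832293) = (4133*(8 + 4133/30)/30)/(-832293) = ((4133/30)*(4373/30))*(-1/832293) = (18073609/900)*(-1/832293) = -18073609/749063700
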